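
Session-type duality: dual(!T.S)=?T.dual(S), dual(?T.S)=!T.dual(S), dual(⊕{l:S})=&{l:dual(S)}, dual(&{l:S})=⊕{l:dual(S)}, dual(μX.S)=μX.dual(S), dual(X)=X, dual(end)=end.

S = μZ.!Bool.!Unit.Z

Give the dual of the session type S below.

μZ.?Bool.?Unit.Z

μZ ↦ μZ  (μ self-dual)
  !Bool ↦ ?Bool
    !Unit ↦ ?Unit
      Z self-dual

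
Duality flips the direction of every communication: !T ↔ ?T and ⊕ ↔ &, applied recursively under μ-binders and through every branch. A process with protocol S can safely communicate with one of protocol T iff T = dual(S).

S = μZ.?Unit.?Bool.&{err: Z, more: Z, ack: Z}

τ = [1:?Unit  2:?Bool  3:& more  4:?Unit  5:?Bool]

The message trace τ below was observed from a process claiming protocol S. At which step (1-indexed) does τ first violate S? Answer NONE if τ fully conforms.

NONE

@1 ?Unit  match  residual = ?Bool.&{err: μZ.…, more: μZ.…, ack: μZ.…}
@2 ?Bool  match  residual = &{err: μZ.…, more: μZ.…, ack: μZ.…}
@3 & more  match  residual = μZ.…
@4 ?Unit  match  residual = ?Bool.&{err: μZ.…, more: μZ.…, ack: μZ.…}
@5 ?Bool  match  residual = &{err: μZ.…, more: μZ.…, ack: μZ.…}
τ conforms to S (length 5)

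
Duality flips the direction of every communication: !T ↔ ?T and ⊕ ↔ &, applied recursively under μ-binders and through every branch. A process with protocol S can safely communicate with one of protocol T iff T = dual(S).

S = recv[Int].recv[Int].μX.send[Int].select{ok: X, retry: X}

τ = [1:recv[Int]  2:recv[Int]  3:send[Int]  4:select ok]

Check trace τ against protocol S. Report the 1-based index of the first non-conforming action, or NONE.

NONE

@1 recv[Int]  ✓  cont: recv[Int].μX.…
@2 recv[Int]  ✓  cont: μX.…
@3 send[Int]  ✓  cont: select{ok: μX.…, retry: μX.…}
@4 select ok  ✓  cont: μX.…
all 4 steps conform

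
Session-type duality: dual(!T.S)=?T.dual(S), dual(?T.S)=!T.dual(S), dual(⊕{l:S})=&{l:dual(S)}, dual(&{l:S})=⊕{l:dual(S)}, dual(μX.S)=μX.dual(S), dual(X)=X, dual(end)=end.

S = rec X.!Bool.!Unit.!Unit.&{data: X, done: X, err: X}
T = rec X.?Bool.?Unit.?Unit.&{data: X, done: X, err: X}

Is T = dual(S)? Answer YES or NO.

NO

rec X | rec X  match (binder kept)
  !Bool | ?Bool  match
    !Unit | ?Unit  match
      !Unit | ?Unit  match
        &{data,done,err} | &{data,done,err}  ✗ choice polarity not flipped — not dual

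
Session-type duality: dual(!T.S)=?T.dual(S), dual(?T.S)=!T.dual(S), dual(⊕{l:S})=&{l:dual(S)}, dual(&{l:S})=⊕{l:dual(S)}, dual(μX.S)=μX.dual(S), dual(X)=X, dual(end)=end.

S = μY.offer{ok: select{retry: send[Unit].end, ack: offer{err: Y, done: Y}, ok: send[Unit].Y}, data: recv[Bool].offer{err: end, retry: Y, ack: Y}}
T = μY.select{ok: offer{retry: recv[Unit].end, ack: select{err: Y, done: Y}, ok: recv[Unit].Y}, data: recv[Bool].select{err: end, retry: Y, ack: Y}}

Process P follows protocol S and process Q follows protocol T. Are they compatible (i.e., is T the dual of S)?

NO

μY | μY  ✓ (binder kept)
  offer{ok,data} | select{ok,data}  ✓ same labels
    [ok]
      select{retry,ack,ok} | offer{retry,ack,ok}  ✓ same labels
        [retry]
          send[Unit] | recv[Unit]  ✓
            end | end  ✓
        [ack]
          offer{err,done} | select{err,done}  ✓ same labels
            [err]
              Y | Y  ✓
            [done]
              Y | Y  ✓
        [ok]
          send[Unit] | recv[Unit]  ✓
            Y | Y  ✓
    [data]
      recv[Bool] | recv[Bool]  ✗ same direction on both sides — not dual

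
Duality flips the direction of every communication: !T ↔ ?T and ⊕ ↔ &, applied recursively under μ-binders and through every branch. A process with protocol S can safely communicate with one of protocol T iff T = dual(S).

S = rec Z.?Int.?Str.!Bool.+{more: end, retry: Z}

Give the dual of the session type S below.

rec Z ↦ rec Z  (rec unchanged)
  ?Int ↦ !Int
    ?Str ↦ !Str
      !Bool ↦ ?Bool
        +{more,retry} ↦ &{more,retry}  (⊕→&)
          case more:
            end ↦ end
          case retry:
            Z ↦ Z

rec Z.!Int.!Str.?Bool.&{more: end, retry: Z}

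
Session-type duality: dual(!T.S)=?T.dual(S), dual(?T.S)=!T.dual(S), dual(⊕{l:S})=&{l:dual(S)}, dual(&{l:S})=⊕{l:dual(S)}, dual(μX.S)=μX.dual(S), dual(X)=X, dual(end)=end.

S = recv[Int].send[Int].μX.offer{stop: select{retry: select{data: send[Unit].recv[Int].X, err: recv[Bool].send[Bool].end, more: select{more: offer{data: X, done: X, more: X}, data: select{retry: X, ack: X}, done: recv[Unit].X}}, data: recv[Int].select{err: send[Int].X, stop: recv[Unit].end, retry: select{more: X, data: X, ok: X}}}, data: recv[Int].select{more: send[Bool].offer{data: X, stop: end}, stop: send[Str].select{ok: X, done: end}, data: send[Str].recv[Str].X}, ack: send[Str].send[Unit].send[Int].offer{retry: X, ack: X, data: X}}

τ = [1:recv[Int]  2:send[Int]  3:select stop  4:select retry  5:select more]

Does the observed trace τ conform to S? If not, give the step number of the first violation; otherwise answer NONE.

@1 recv[Int]  ✓  cont: send[Int].μX.…
@2 send[Int]  ✓  cont: μX.…
@3 got select stop, protocol expects offer stop or offer data or offer ack  ✗

3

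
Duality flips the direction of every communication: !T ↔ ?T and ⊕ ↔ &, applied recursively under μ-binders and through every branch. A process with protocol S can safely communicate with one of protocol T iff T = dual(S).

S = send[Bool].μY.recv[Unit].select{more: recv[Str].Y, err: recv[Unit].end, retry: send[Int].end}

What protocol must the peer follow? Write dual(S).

recv[Bool].μY.send[Unit].offer{more: send[Str].Y, err: send[Unit].end, retry: recv[Int].end}

send[Bool] → recv[Bool]
  μY → μY  (binder kept)
    recv[Unit] → send[Unit]
      select{more,err,retry} → offer{more,err,retry}  (internal→external)
        [more]
          recv[Str] → send[Str]
            Y self-dual
        [err]
          recv[Unit] → send[Unit]
            end self-dual
        [retry]
          send[Int] → recv[Int]
            end self-dual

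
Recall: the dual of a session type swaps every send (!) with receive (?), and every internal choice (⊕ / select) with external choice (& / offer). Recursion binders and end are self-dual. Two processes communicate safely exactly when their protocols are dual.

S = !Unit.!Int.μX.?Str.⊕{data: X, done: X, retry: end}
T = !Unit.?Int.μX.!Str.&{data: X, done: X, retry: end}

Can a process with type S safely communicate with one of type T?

NO

!Unit vs !Unit  ✗ same direction on both sides — not dual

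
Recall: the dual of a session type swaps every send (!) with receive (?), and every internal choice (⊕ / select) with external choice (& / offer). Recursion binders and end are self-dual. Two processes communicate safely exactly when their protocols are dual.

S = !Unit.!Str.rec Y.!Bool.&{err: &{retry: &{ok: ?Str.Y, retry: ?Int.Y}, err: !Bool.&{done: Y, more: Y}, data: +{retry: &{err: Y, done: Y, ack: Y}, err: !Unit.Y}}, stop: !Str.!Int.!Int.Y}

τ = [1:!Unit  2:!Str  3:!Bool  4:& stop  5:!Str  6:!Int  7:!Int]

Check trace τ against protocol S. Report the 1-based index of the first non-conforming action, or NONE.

NONE

@1 !Unit  ✓  now at !Str.rec Y.…
@2 !Str  ✓  now at rec Y.…
@3 !Bool  ✓  now at &{err: &{retry: &{ok: ?Str.rec Y.…, retry: ?Int.rec Y.…}, err: !Bool.&{done: rec Y.…, more: rec Y.…}, data: +{retry: &{err: rec Y.…, done: rec Y.…, ack: rec Y.…}, err: !Unit.rec Y.…}}, stop: !Str.!Int.!Int.rec Y.…}
@4 & stop  ✓  now at !Str.!Int.!Int.rec Y.…
@5 !Str  ✓  now at !Int.!Int.rec Y.…
@6 !Int  ✓  now at !Int.rec Y.…
@7 !Int  ✓  now at rec Y.…
all 7 steps conform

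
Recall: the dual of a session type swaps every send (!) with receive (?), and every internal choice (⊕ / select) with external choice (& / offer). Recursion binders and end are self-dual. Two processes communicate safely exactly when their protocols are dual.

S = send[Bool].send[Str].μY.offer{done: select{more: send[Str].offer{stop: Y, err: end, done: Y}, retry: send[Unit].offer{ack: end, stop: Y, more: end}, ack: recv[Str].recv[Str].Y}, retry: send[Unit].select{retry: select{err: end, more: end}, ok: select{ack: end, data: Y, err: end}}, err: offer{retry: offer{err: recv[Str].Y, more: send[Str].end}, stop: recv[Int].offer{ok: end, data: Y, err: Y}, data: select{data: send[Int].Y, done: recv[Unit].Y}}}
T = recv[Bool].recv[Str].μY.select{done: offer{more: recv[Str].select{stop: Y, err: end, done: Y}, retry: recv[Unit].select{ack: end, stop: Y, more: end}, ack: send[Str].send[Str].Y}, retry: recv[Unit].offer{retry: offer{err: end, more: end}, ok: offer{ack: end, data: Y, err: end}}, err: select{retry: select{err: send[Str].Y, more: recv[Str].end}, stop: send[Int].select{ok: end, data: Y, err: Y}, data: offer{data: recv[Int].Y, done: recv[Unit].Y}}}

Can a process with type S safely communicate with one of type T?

send[Bool] vs recv[Bool]  ✓
  send[Str] vs recv[Str]  ✓
    μY vs μY  ✓ (rec unchanged)
      offer{done,retry,err} vs select{done,retry,err}  ✓ label sets agree
        case done:
          select{more,retry,ack} vs offer{more,retry,ack}  ✓ label sets agree
            case more:
              send[Str] vs recv[Str]  ✓
                offer{stop,err,done} vs select{stop,err,done}  ✓ label sets agree
                  case stop:
                    Y vs Y  ✓
                  case err:
                    end vs end  ✓
                  case done:
                    Y vs Y  ✓
            case retry:
              send[Unit] vs recv[Unit]  ✓
                offer{ack,stop,more} vs select{ack,stop,more}  ✓ label sets agree
                  case ack:
                    end vs end  ✓
                  case stop:
                    Y vs Y  ✓
                  case more:
                    end vs end  ✓
            case ack:
              recv[Str] vs send[Str]  ✓
                recv[Str] vs send[Str]  ✓
                  Y vs Y  ✓
        case retry:
          send[Unit] vs recv[Unit]  ✓
            select{retry,ok} vs offer{retry,ok}  ✓ label sets agree
              case retry:
                select{err,more} vs offer{err,more}  ✓ label sets agree
                  case err:
                    end vs end  ✓
                  case more:
                    end vs end  ✓
              case ok:
                select{ack,data,err} vs offer{ack,data,err}  ✓ label sets agree
                  case ack:
                    end vs end  ✓
                  case data:
                    Y vs Y  ✓
                  case err:
                    end vs end  ✓
        case err:
          offer{retry,stop,data} vs select{retry,stop,data}  ✓ label sets agree
            case retry:
              offer{err,more} vs select{err,more}  ✓ label sets agree
                case err:
                  recv[Str] vs send[Str]  ✓
                    Y vs Y  ✓
                case more:
                  send[Str] vs recv[Str]  ✓
                    end vs end  ✓
            case stop:
              recv[Int] vs send[Int]  ✓
                offer{ok,data,err} vs select{ok,data,err}  ✓ label sets agree
                  case ok:
                    end vs end  ✓
                  case data:
                    Y vs Y  ✓
                  case err:
                    Y vs Y  ✓
            case data:
              select{data,done} vs offer{data,done}  ✓ label sets agree
                case data:
                  send[Int] vs recv[Int]  ✓
                    Y vs Y  ✓
                case done:
                  recv[Unit] vs recv[Unit]  ✗ same direction on both sides — not dual

NO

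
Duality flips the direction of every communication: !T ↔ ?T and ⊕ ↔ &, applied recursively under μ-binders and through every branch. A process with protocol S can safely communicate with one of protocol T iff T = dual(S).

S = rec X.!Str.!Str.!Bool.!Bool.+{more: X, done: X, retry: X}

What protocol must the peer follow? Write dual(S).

rec X → rec X  (μ self-dual)
  !Str → ?Str
    !Str → ?Str
      !Bool → ?Bool
        !Bool → ?Bool
          +{more,done,retry} → &{more,done,retry}  (internal→external)
            [more]
              dual(X) = X
            [done]
              dual(X) = X
            [retry]
              dual(X) = X

rec X.?Str.?Str.?Bool.?Bool.&{more: X, done: X, retry: X}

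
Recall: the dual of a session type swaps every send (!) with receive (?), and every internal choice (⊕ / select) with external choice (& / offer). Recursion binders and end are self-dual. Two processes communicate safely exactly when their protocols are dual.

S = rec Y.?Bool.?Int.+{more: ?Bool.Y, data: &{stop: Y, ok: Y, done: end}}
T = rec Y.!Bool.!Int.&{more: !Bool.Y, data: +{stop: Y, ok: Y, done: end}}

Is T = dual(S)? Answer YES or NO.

YES

rec Y | rec Y  ✓ (binder kept)
  ?Bool | !Bool  ✓
    ?Int | !Int  ✓
      +{more,data} | &{more,data}  ✓ labels match
        [more]
          ?Bool | !Bool  ✓
            Y | Y  ✓
        [data]
          &{stop,ok,done} | +{stop,ok,done}  ✓ labels match
            [stop]
              Y | Y  ✓
            [ok]
              Y | Y  ✓
            [done]
              end | end  ✓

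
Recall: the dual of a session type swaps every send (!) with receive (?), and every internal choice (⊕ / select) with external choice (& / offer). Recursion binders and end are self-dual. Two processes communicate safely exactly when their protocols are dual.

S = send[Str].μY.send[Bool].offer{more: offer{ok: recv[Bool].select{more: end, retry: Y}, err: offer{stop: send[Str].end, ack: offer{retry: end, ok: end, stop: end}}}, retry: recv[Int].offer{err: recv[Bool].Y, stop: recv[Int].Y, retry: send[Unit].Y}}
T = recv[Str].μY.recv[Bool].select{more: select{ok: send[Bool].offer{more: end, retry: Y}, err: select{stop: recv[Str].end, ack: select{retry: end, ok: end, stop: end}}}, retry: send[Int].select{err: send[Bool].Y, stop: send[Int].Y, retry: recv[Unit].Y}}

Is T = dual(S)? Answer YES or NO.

YES

send[Str] | recv[Str]  ✓
  μY | μY  ✓ (μ self-dual)
    send[Bool] | recv[Bool]  ✓
      offer{more,retry} | select{more,retry}  ✓ same labels
        case more:
          offer{ok,err} | select{ok,err}  ✓ same labels
            case ok:
              recv[Bool] | send[Bool]  ✓
                select{more,retry} | offer{more,retry}  ✓ same labels
                  case more:
                    end | end  ✓
                  case retry:
                    Y | Y  ✓
            case err:
              offer{stop,ack} | select{stop,ack}  ✓ same labels
                case stop:
                  send[Str] | recv[Str]  ✓
                    end | end  ✓
                case ack:
                  offer{retry,ok,stop} | select{retry,ok,stop}  ✓ same labels
                    case retry:
                      end | end  ✓
                    case ok:
                      end | end  ✓
                    case stop:
                      end | end  ✓
        case retry:
          recv[Int] | send[Int]  ✓
            offer{err,stop,retry} | select{err,stop,retry}  ✓ same labels
              case err:
                recv[Bool] | send[Bool]  ✓
                  Y | Y  ✓
              case stop:
                recv[Int] | send[Int]  ✓
                  Y | Y  ✓
              case retry:
                send[Unit] | recv[Unit]  ✓
                  Y | Y  ✓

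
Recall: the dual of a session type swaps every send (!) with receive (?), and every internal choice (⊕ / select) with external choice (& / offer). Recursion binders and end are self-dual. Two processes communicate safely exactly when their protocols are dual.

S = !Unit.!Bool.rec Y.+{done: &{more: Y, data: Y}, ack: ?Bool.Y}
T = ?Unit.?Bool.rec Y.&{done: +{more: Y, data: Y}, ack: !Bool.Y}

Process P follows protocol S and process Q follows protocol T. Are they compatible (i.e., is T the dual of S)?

YES

!Unit ‖ ?Unit  ok
  !Bool ‖ ?Bool  ok
    rec Y ‖ rec Y  ok (μ self-dual)
      +{done,ack} ‖ &{done,ack}  ok labels match
        [done]
          &{more,data} ‖ +{more,data}  ok labels match
            [more]
              Y ‖ Y  ok
            [data]
              Y ‖ Y  ok
        [ack]
          ?Bool ‖ !Bool  ok
            Y ‖ Y  ok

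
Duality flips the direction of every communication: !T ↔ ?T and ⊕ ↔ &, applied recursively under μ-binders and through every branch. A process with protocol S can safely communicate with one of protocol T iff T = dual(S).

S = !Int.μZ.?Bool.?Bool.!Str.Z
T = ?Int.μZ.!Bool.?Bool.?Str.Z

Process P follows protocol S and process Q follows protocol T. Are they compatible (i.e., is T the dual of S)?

NO

!Int ‖ ?Int  ok
  μZ ‖ μZ  ok (μ self-dual)
    ?Bool ‖ !Bool  ok
      ?Bool ‖ ?Bool  ✗ same direction on both sides — not dual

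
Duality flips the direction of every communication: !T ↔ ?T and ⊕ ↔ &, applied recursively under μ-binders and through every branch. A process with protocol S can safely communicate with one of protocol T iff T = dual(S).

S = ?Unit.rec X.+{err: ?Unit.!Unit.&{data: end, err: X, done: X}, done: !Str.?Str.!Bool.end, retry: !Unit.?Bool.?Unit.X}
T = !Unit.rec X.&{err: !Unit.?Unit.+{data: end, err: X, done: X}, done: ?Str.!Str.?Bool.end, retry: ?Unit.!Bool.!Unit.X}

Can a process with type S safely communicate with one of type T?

?Unit vs !Unit  ok
  rec X vs rec X  ok (rec unchanged)
    +{err,done,retry} vs &{err,done,retry}  ok label sets agree
      [err]
        ?Unit vs !Unit  ok
          !Unit vs ?Unit  ok
            &{data,err,done} vs +{data,err,done}  ok label sets agree
              [data]
                end vs end  ok
              [err]
                X vs X  ok
              [done]
                X vs X  ok
      [done]
        !Str vs ?Str  ok
          ?Str vs !Str  ok
            !Bool vs ?Bool  ok
              end vs end  ok
      [retry]
        !Unit vs ?Unit  ok
          ?Bool vs !Bool  ok
            ?Unit vs !Unit  ok
              X vs X  ok

YES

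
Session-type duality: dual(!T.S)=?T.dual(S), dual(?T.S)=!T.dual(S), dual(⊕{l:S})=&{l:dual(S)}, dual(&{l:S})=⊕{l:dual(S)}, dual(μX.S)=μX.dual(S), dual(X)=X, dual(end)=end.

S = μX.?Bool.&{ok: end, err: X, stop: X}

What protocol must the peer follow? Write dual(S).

μX.!Bool.⊕{ok: end, err: X, stop: X}

μX → μX  (rec unchanged)
  ?Bool → !Bool
    &{ok,err,stop} → ⊕{ok,err,stop}  (offer→select)
      [ok]
        end self-dual
      [err]
        X self-dual
      [stop]
        X self-dual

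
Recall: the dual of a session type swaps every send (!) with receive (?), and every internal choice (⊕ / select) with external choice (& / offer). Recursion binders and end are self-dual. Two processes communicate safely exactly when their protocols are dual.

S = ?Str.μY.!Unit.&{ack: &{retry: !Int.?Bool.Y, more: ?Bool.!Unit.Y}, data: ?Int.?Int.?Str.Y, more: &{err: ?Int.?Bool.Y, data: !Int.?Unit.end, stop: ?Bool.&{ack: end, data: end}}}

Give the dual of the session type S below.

!Str.μY.?Unit.⊕{ack: ⊕{retry: ?Int.!Bool.Y, more: !Bool.?Unit.Y}, data: !Int.!Int.!Str.Y, more: ⊕{err: !Int.!Bool.Y, data: ?Int.!Unit.end, stop: !Bool.⊕{ack: end, data: end}}}

?Str = !Str
  μY = μY  (μ self-dual)
    !Unit = ?Unit
      &{ack,data,more} = ⊕{ack,data,more}  (offer→select)
        [ack]
          &{retry,more} = ⊕{retry,more}  (offer→select)
            [retry]
              !Int = ?Int
                ?Bool = !Bool
                  Y ↦ Y
            [more]
              ?Bool = !Bool
                !Unit = ?Unit
                  Y ↦ Y
        [data]
          ?Int = !Int
            ?Int = !Int
              ?Str = !Str
                Y ↦ Y
        [more]
          &{err,data,stop} = ⊕{err,data,stop}  (offer→select)
            [err]
              ?Int = !Int
                ?Bool = !Bool
                  Y ↦ Y
            [data]
              !Int = ?Int
                ?Unit = !Unit
                  end ↦ end
            [stop]
              ?Bool = !Bool
                &{ack,data} = ⊕{ack,data}  (offer→select)
                  [ack]
                    end ↦ end
                  [data]
                    end ↦ end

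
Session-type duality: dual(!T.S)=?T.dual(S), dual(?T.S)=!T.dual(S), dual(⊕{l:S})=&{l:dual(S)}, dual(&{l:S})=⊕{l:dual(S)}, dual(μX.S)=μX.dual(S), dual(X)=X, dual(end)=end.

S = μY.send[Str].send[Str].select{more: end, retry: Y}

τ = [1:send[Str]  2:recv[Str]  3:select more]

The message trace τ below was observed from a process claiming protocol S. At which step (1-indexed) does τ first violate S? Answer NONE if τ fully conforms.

step 1: send[Str]  ✓  cont: send[Str].select{more: end, retry: μY.…}
step 2: got recv[Str], protocol expects send[Str]  ✗

2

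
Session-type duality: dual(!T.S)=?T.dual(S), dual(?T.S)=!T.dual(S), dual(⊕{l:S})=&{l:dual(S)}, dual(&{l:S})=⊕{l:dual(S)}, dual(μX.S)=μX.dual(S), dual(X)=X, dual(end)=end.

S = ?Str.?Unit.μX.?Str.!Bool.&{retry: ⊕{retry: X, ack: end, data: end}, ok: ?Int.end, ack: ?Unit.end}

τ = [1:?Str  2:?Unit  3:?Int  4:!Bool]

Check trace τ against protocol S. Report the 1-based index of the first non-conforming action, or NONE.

step 1: ?Str  match  residual = ?Unit.μX.…
step 2: ?Unit  match  residual = μX.…
step 3: got ?Int, protocol expects ?Str  ✗

3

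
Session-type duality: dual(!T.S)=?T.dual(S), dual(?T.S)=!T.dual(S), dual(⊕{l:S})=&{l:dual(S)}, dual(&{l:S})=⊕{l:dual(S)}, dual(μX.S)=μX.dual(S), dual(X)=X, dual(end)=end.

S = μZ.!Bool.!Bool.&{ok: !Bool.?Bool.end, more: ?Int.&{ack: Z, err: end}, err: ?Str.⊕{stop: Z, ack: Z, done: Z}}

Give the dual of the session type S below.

μZ ↦ μZ  (μ self-dual)
  !Bool ↦ ?Bool
    !Bool ↦ ?Bool
      &{ok,more,err} ↦ ⊕{ok,more,err}  (&→⊕)
        case ok:
          !Bool ↦ ?Bool
            ?Bool ↦ !Bool
              dual(end) = end
        case more:
          ?Int ↦ !Int
            &{ack,err} ↦ ⊕{ack,err}  (&→⊕)
              case ack:
                dual(Z) = Z
              case err:
                dual(end) = end
        case err:
          ?Str ↦ !Str
            ⊕{stop,ack,done} ↦ &{stop,ack,done}  (⊕→&)
              case stop:
                dual(Z) = Z
              case ack:
                dual(Z) = Z
              case done:
                dual(Z) = Z

μZ.?Bool.?Bool.⊕{ok: ?Bool.!Bool.end, more: !Int.⊕{ack: Z, err: end}, err: !Str.&{stop: Z, ack: Z, done: Z}}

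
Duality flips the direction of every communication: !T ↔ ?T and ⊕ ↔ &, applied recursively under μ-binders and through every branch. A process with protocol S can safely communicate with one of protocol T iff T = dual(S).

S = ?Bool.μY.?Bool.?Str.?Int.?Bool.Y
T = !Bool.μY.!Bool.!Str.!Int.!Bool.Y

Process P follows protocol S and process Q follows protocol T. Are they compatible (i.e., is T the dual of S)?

YES

?Bool | !Bool  ✓
  μY | μY  ✓ (binder kept)
    ?Bool | !Bool  ✓
      ?Str | !Str  ✓
        ?Int | !Int  ✓
          ?Bool | !Bool  ✓
            Y | Y  ✓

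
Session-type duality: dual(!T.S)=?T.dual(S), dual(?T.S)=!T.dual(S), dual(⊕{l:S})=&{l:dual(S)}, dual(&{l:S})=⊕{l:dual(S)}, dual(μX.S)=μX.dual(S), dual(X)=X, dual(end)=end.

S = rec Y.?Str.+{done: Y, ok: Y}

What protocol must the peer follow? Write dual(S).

rec Y ↦ rec Y  (rec unchanged)
  ?Str ↦ !Str
    +{done,ok} ↦ &{done,ok}  (⊕→&)
      case done:
        dual(Y) = Y
      case ok:
        dual(Y) = Y

rec Y.!Str.&{done: Y, ok: Y}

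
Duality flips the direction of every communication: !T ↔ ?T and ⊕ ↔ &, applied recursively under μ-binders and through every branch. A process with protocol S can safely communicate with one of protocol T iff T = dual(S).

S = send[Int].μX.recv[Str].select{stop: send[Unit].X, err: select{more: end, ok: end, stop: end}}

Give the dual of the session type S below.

send[Int] → recv[Int]
  μX → μX  (rec unchanged)
    recv[Str] → send[Str]
      select{stop,err} → offer{stop,err}  (select→offer)
        [stop]
          send[Unit] → recv[Unit]
            dual(X) = X
        [err]
          select{more,ok,stop} → offer{more,ok,stop}  (select→offer)
            [more]
              dual(end) = end
            [ok]
              dual(end) = end
            [stop]
              dual(end) = end

recv[Int].μX.send[Str].offer{stop: recv[Unit].X, err: offer{more: end, ok: end, stop: end}}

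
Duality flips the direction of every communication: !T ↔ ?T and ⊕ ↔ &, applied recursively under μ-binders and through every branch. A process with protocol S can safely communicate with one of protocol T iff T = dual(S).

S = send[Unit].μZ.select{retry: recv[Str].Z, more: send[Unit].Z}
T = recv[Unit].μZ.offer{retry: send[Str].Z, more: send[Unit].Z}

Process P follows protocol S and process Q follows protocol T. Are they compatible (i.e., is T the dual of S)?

send[Unit] ‖ recv[Unit]  match
  μZ ‖ μZ  match (binder kept)
    select{retry,more} ‖ offer{retry,more}  match same labels
      case retry:
        recv[Str] ‖ send[Str]  match
          Z ‖ Z  match
      case more:
        send[Unit] ‖ send[Unit]  ✗ same direction on both sides — not dual

NO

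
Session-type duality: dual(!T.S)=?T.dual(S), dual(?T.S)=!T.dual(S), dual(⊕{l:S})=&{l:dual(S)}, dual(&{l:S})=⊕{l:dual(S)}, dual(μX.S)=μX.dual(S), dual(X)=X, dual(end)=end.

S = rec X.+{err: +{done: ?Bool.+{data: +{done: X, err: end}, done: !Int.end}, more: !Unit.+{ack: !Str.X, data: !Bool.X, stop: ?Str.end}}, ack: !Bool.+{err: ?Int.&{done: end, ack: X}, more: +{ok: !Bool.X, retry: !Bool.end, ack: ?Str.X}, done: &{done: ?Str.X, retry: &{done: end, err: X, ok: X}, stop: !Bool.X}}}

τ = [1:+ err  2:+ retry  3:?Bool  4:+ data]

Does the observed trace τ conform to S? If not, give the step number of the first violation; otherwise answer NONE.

2

@1 + err  ✓  now at +{done: ?Bool.+{data: +{done: rec X.…, err: end}, done: !Int.end}, more: !Unit.+{ack: !Str.rec X.…, data: !Bool.rec X.…, stop: ?Str.end}}
@2 got + retry, protocol expects + done or + more  ✗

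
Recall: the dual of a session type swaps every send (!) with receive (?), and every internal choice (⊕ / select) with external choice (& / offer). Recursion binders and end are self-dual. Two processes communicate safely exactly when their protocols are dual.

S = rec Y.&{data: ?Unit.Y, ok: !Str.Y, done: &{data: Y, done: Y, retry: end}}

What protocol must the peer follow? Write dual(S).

rec Y.+{data: !Unit.Y, ok: ?Str.Y, done: +{data: Y, done: Y, retry: end}}

rec Y → rec Y  (binder kept)
  &{data,ok,done} → +{data,ok,done}  (offer→select)
    • data:
      ?Unit → !Unit
        Y self-dual
    • ok:
      !Str → ?Str
        Y self-dual
    • done:
      &{data,done,retry} → +{data,done,retry}  (offer→select)
        • data:
          Y self-dual
        • done:
          Y self-dual
        • retry:
          end self-dual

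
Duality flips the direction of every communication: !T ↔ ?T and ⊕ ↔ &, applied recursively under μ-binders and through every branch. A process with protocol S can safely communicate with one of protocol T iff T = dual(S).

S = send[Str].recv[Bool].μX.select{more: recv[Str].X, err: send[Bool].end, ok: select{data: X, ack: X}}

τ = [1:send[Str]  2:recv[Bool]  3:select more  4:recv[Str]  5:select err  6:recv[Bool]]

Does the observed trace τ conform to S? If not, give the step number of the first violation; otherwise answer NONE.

[1] send[Str]  ok  residual = recv[Bool].μX.…
[2] recv[Bool]  ok  residual = μX.…
[3] select more  ok  residual = recv[Str].μX.…
[4] recv[Str]  ok  residual = μX.…
[5] select err  ok  residual = send[Bool].end
[6] got recv[Bool], protocol expects send[Bool]  ✗

6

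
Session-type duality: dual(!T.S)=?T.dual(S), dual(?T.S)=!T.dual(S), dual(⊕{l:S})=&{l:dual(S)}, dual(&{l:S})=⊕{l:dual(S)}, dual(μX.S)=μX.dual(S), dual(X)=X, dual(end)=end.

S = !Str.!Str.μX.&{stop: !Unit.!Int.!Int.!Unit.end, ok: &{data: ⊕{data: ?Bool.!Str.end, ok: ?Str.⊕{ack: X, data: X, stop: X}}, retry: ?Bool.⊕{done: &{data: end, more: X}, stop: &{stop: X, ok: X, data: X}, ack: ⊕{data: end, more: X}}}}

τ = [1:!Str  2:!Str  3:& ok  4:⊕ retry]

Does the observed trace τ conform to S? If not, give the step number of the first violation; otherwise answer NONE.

@1 !Str  ✓  now at !Str.μX.…
@2 !Str  ✓  now at μX.…
@3 & ok  ✓  now at &{data: ⊕{data: ?Bool.!Str.end, ok: ?Str.⊕{ack: μX.…, data: μX.…, stop: μX.…}}, retry: ?Bool.⊕{done: &{data: end, more: μX.…}, stop: &{stop: μX.…, ok: μX.…, data: μX.…}, ack: ⊕{data: end, more: μX.…}}}
@4 got ⊕ retry, protocol expects & data or & retry  ✗

4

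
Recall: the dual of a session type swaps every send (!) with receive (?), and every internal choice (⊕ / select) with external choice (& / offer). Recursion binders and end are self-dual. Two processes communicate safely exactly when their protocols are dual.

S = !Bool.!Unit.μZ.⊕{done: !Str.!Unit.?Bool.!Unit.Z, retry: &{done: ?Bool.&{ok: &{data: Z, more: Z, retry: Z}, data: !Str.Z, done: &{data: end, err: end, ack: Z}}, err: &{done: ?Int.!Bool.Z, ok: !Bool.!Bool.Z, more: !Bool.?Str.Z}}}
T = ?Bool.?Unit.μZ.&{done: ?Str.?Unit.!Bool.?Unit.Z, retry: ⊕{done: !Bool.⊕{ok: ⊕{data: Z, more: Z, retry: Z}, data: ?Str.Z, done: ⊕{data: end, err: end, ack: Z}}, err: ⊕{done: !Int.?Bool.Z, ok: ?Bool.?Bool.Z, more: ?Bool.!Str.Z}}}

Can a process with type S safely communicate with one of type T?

!Bool | ?Bool  match
  !Unit | ?Unit  match
    μZ | μZ  match (rec unchanged)
      ⊕{done,retry} | &{done,retry}  match label sets agree
        • done:
          !Str | ?Str  match
            !Unit | ?Unit  match
              ?Bool | !Bool  match
                !Unit | ?Unit  match
                  Z | Z  match
        • retry:
          &{done,err} | ⊕{done,err}  match label sets agree
            • done:
              ?Bool | !Bool  match
                &{ok,data,done} | ⊕{ok,data,done}  match label sets agree
                  • ok:
                    &{data,more,retry} | ⊕{data,more,retry}  match label sets agree
                      • data:
                        Z | Z  match
                      • more:
                        Z | Z  match
                      • retry:
                        Z | Z  match
                  • data:
                    !Str | ?Str  match
                      Z | Z  match
                  • done:
                    &{data,err,ack} | ⊕{data,err,ack}  match label sets agree
                      • data:
                        end | end  match
                      • err:
                        end | end  match
                      • ack:
                        Z | Z  match
            • err:
              &{done,ok,more} | ⊕{done,ok,more}  match label sets agree
                • done:
                  ?Int | !Int  match
                    !Bool | ?Bool  match
                      Z | Z  match
                • ok:
                  !Bool | ?Bool  match
                    !Bool | ?Bool  match
                      Z | Z  match
                • more:
                  !Bool | ?Bool  match
                    ?Str | !Str  match
                      Z | Z  match

YES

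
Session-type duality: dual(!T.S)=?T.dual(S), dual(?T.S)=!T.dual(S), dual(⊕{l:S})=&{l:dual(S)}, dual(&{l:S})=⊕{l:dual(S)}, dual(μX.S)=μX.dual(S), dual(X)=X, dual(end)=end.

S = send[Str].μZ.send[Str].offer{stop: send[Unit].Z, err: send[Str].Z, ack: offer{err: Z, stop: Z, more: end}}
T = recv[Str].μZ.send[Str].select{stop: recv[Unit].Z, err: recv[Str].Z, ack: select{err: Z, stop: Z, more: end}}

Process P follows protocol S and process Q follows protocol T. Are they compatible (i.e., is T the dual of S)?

send[Str] ‖ recv[Str]  match
  μZ ‖ μZ  match (binder kept)
    send[Str] ‖ send[Str]  ✗ same direction on both sides — not dual

NO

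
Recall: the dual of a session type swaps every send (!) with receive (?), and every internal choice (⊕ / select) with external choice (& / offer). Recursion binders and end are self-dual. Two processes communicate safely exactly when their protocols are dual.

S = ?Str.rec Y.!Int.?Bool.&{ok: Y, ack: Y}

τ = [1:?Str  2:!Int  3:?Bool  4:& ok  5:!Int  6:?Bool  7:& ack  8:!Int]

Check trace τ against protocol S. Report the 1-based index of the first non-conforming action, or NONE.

NONE

[1] ?Str  ok  state: rec Y.…
[2] !Int  ok  state: ?Bool.&{ok: rec Y.…, ack: rec Y.…}
[3] ?Bool  ok  state: &{ok: rec Y.…, ack: rec Y.…}
[4] & ok  ok  state: rec Y.…
[5] !Int  ok  state: ?Bool.&{ok: rec Y.…, ack: rec Y.…}
[6] ?Bool  ok  state: &{ok: rec Y.…, ack: rec Y.…}
[7] & ack  ok  state: rec Y.…
[8] !Int  ok  state: ?Bool.&{ok: rec Y.…, ack: rec Y.…}
all 8 steps conform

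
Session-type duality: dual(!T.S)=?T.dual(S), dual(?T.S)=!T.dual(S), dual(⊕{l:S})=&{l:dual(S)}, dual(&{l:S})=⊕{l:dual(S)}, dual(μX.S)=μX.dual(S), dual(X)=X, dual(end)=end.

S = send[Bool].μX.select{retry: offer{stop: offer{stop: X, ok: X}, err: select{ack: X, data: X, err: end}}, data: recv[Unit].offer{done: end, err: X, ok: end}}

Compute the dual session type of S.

recv[Bool].μX.offer{retry: select{stop: select{stop: X, ok: X}, err: offer{ack: X, data: X, err: end}}, data: send[Unit].select{done: end, err: X, ok: end}}

send[Bool] = recv[Bool]
  μX = μX  (binder kept)
    select{retry,data} = offer{retry,data}  (internal→external)
      case retry:
        offer{stop,err} = select{stop,err}  (&→⊕)
          case stop:
            offer{stop,ok} = select{stop,ok}  (&→⊕)
              case stop:
                dual(X) = X
              case ok:
                dual(X) = X
          case err:
            select{ack,data,err} = offer{ack,data,err}  (internal→external)
              case ack:
                dual(X) = X
              case data:
                dual(X) = X
              case err:
                dual(end) = end
      case data:
        recv[Unit] = send[Unit]
          offer{done,err,ok} = select{done,err,ok}  (&→⊕)
            case done:
              dual(end) = end
            case err:
              dual(X) = X
            case ok:
              dual(end) = end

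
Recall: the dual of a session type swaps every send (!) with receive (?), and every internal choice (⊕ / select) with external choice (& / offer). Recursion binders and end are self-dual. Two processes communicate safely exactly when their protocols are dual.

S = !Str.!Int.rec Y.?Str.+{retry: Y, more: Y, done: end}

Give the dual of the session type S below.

!Str = ?Str
  !Int = ?Int
    rec Y = rec Y  (rec unchanged)
      ?Str = !Str
        +{retry,more,done} = &{retry,more,done}  (internal→external)
          [retry]
            dual(Y) = Y
          [more]
            dual(Y) = Y
          [done]
            dual(end) = end

?Str.?Int.rec Y.!Str.&{retry: Y, more: Y, done: end}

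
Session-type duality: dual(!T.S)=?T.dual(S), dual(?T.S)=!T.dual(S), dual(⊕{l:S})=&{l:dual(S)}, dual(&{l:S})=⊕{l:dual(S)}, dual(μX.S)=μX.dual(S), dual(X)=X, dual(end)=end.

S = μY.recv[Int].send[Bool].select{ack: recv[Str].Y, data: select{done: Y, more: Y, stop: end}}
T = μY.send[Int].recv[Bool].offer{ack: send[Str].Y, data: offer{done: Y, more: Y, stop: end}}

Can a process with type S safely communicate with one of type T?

μY vs μY  ok (μ self-dual)
  recv[Int] vs send[Int]  ok
    send[Bool] vs recv[Bool]  ok
      select{ack,data} vs offer{ack,data}  ok labels match
        • ack:
          recv[Str] vs send[Str]  ok
            Y vs Y  ok
        • data:
          select{done,more,stop} vs offer{done,more,stop}  ok labels match
            • done:
              Y vs Y  ok
            • more:
              Y vs Y  ok
            • stop:
              end vs end  ok

YES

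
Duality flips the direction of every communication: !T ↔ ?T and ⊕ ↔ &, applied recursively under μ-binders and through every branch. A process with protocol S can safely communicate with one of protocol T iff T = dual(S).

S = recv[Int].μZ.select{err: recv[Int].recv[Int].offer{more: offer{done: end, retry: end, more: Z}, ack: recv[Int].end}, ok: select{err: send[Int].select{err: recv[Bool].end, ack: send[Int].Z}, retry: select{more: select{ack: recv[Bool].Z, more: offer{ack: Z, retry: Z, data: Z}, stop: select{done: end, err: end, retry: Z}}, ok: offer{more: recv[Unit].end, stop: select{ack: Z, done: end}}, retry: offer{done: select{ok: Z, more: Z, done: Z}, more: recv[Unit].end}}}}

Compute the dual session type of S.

recv[Int] → send[Int]
  μZ → μZ  (μ self-dual)
    select{err,ok} → offer{err,ok}  (⊕→&)
      [err]
        recv[Int] → send[Int]
          recv[Int] → send[Int]
            offer{more,ack} → select{more,ack}  (offer→select)
              [more]
                offer{done,retry,more} → select{done,retry,more}  (offer→select)
                  [done]
                    end self-dual
                  [retry]
                    end self-dual
                  [more]
                    Z self-dual
              [ack]
                recv[Int] → send[Int]
                  end self-dual
      [ok]
        select{err,retry} → offer{err,retry}  (⊕→&)
          [err]
            send[Int] → recv[Int]
              select{err,ack} → offer{err,ack}  (⊕→&)
                [err]
                  recv[Bool] → send[Bool]
                    end self-dual
                [ack]
                  send[Int] → recv[Int]
                    Z self-dual
          [retry]
            select{more,ok,retry} → offer{more,ok,retry}  (⊕→&)
              [more]
                select{ack,more,stop} → offer{ack,more,stop}  (⊕→&)
                  [ack]
                    recv[Bool] → send[Bool]
                      Z self-dual
                  [more]
                    offer{ack,retry,data} → select{ack,retry,data}  (offer→select)
                      [ack]
                        Z self-dual
                      [retry]
                        Z self-dual
                      [data]
                        Z self-dual
                  [stop]
                    select{done,err,retry} → offer{done,err,retry}  (⊕→&)
                      [done]
                        end self-dual
                      [err]
                        end self-dual
                      [retry]
                        Z self-dual
              [ok]
                offer{more,stop} → select{more,stop}  (offer→select)
                  [more]
                    recv[Unit] → send[Unit]
                      end self-dual
                  [stop]
                    select{ack,done} → offer{ack,done}  (⊕→&)
                      [ack]
                        Z self-dual
                      [done]
                        end self-dual
              [retry]
                offer{done,more} → select{done,more}  (offer→select)
                  [done]
                    select{ok,more,done} → offer{ok,more,done}  (⊕→&)
                      [ok]
                        Z self-dual
                      [more]
                        Z self-dual
                      [done]
                        Z self-dual
                  [more]
                    recv[Unit] → send[Unit]
                      end self-dual

send[Int].μZ.offer{err: send[Int].send[Int].select{more: select{done: end, retry: end, more: Z}, ack: send[Int].end}, ok: offer{err: recv[Int].offer{err: send[Bool].end, ack: recv[Int].Z}, retry: offer{more: offer{ack: send[Bool].Z, more: select{ack: Z, retry: Z, data: Z}, stop: offer{done: end, err: end, retry: Z}}, ok: select{more: send[Unit].end, stop: offer{ack: Z, done: end}}, retry: select{done: offer{ok: Z, more: Z, done: Z}, more: send[Unit].end}}}}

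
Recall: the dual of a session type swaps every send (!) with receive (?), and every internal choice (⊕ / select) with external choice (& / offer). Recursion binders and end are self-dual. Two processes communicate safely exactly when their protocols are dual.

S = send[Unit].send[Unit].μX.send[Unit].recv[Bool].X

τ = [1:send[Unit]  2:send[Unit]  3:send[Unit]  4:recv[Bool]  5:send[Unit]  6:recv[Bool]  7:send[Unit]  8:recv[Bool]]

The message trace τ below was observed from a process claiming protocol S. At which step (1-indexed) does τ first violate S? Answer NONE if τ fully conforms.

NONE

step 1: send[Unit]  ✓  residual = send[Unit].μX.…
step 2: send[Unit]  ✓  residual = μX.…
step 3: send[Unit]  ✓  residual = recv[Bool].μX.…
step 4: recv[Bool]  ✓  residual = μX.…
step 5: send[Unit]  ✓  residual = recv[Bool].μX.…
step 6: recv[Bool]  ✓  residual = μX.…
step 7: send[Unit]  ✓  residual = recv[Bool].μX.…
step 8: recv[Bool]  ✓  residual = μX.…
all 8 steps conform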